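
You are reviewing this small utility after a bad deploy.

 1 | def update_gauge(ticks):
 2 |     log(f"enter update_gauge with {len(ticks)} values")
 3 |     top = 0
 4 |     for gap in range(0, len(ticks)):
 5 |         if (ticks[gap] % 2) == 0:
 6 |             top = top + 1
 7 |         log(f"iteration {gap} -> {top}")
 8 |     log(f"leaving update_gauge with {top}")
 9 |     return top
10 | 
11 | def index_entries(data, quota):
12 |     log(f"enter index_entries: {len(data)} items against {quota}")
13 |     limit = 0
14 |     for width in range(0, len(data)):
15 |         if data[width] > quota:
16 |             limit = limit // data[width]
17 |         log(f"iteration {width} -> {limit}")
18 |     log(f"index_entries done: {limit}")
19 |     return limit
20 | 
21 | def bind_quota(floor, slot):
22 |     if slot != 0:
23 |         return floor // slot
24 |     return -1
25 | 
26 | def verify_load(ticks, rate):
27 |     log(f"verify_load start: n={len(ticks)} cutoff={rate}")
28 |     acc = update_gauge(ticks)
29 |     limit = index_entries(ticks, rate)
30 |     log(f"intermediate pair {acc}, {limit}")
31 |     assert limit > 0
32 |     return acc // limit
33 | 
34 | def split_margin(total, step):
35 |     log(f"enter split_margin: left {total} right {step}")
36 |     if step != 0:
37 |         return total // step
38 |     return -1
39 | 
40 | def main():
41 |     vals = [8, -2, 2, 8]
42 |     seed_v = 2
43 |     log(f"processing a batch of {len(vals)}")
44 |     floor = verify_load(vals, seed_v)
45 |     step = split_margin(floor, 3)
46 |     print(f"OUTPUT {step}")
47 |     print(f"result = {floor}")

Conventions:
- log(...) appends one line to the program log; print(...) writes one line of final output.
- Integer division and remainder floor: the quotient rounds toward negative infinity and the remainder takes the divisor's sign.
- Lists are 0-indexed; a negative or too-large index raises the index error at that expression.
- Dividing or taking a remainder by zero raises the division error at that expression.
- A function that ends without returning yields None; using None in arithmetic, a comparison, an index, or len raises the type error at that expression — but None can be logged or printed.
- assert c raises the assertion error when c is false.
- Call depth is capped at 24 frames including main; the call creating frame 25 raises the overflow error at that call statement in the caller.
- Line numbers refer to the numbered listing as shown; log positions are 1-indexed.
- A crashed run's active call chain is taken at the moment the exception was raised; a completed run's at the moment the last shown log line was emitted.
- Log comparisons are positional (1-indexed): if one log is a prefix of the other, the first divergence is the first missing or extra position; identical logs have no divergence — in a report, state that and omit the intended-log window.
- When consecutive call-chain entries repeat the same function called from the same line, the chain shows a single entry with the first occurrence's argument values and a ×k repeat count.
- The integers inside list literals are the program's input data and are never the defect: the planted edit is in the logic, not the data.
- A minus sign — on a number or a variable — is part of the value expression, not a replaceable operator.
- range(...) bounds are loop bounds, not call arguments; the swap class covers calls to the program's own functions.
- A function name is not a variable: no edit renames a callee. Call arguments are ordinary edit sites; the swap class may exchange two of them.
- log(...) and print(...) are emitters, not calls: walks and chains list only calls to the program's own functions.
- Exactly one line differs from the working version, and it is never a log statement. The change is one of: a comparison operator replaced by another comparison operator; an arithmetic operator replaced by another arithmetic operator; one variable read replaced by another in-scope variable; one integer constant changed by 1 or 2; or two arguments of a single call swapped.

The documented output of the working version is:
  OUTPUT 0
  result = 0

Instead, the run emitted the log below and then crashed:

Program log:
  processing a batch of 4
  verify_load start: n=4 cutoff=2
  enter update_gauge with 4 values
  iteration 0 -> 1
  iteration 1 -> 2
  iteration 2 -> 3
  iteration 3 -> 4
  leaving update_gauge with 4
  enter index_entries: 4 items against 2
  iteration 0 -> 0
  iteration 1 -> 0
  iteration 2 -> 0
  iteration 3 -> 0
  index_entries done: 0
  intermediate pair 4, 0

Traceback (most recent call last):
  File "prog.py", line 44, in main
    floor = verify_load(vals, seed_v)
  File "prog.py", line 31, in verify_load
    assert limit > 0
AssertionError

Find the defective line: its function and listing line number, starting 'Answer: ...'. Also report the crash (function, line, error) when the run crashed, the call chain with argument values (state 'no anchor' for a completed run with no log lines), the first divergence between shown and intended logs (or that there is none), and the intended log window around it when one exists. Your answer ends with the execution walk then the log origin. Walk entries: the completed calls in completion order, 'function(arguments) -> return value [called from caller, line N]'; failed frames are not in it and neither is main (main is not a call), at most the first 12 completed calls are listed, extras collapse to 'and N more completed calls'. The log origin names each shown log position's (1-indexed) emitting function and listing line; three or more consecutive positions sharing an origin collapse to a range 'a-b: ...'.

Answer: the defect is in index_entries at line 16.
Key observation: Position 10 is the first bad log line: 'iteration 0 -> 0' should read 'iteration 0 -> 8'.
Crash: verify_load, line 31, AssertionError.
Call chain: main -> verify_load([8, -2, 2, 8], 2) (called at line 44).
First divergence: at position 10 the run shows 'iteration 0 -> 0' where the working version logs 'iteration 0 -> 8'.
Intended log window:
  8: leaving update_gauge with 4
  9: enter index_entries: 4 items against 2
  10: iteration 0 -> 8
  11: iteration 1 -> 8
Execution walk:
  update_gauge([8, -2, 2, 8]) -> 4  [called from verify_load, line 28]
  index_entries([8, -2, 2, 8], 2) -> 0  [called from verify_load, line 29]
Origin of each log line:
  1: from main, line 43
  2: from verify_load, line 27
  3: from update_gauge, line 2
  4-7: from update_gauge, line 7
  8: from update_gauge, line 8
  9: from index_entries, line 12
  10-13: from index_entries, line 17
  14: from index_entries, line 18
  15: from verify_load, line 30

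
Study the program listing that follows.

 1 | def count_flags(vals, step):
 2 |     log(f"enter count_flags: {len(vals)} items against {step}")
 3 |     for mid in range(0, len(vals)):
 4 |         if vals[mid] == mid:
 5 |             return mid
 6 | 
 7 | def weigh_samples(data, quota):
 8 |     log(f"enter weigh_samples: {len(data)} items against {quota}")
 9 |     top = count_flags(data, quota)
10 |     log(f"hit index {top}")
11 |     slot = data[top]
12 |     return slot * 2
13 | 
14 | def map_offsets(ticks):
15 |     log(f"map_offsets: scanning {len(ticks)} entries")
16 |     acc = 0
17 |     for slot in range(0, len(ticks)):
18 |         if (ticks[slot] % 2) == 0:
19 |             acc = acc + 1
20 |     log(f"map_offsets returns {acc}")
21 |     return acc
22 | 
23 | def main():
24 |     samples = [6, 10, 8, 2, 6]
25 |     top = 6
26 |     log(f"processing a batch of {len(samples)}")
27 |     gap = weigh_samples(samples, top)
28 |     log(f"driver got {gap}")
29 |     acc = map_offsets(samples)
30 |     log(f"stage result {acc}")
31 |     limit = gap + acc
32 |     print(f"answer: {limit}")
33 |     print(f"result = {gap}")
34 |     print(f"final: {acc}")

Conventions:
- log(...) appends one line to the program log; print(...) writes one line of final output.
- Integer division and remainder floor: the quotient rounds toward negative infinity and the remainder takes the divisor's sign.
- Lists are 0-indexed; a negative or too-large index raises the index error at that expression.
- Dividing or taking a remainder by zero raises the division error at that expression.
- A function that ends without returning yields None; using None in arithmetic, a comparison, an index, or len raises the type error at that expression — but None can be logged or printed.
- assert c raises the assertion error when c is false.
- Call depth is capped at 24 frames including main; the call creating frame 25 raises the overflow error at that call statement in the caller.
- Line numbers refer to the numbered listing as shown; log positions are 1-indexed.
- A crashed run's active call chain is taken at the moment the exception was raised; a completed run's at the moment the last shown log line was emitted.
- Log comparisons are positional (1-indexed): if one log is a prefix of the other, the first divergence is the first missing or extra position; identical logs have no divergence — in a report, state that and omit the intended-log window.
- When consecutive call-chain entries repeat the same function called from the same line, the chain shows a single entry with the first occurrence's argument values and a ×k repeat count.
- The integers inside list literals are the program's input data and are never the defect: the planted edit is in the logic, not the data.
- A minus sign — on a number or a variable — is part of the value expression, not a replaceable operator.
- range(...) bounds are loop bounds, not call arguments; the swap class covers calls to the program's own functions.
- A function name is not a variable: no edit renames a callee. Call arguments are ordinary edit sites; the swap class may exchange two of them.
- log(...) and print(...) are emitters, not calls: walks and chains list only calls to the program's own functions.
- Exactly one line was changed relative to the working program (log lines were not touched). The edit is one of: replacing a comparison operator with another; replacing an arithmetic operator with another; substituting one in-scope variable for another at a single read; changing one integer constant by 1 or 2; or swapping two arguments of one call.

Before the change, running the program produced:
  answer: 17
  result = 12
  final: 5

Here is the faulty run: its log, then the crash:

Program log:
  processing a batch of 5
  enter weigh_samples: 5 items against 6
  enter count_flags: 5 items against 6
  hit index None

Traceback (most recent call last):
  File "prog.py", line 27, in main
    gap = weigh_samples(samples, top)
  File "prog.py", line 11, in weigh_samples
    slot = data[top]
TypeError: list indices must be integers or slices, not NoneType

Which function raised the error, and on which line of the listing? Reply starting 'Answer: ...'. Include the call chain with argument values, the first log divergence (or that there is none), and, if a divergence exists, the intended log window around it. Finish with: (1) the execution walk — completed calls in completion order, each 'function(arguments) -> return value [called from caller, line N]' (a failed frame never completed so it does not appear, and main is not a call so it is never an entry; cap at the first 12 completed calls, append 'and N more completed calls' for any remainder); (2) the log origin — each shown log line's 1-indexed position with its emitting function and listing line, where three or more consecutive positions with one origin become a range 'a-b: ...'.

Answer: the error was raised in weigh_samples, line 11.
The tell: Position 4 is the first bad log line: 'hit index None' should read 'hit index 0'.
Call chain: main -> weigh_samples([6, 10, 8, 2, 6], 6) (called at line 27).
First divergence: position 4 — the shown line 'hit index None' should read 'hit index 0'.
Intended log window:
  2: enter weigh_samples: 5 items against 6
  3: enter count_flags: 5 items against 6
  4: hit index 0
  5: driver got 12
Execution walk:
  count_flags([6, 10, 8, 2, 6], 6) -> None  [called from weigh_samples, line 9]
Log line origins:
  1 — main, line 26
  2 — weigh_samples, line 8
  3 — count_flags, line 2
  4 — weigh_samples, line 10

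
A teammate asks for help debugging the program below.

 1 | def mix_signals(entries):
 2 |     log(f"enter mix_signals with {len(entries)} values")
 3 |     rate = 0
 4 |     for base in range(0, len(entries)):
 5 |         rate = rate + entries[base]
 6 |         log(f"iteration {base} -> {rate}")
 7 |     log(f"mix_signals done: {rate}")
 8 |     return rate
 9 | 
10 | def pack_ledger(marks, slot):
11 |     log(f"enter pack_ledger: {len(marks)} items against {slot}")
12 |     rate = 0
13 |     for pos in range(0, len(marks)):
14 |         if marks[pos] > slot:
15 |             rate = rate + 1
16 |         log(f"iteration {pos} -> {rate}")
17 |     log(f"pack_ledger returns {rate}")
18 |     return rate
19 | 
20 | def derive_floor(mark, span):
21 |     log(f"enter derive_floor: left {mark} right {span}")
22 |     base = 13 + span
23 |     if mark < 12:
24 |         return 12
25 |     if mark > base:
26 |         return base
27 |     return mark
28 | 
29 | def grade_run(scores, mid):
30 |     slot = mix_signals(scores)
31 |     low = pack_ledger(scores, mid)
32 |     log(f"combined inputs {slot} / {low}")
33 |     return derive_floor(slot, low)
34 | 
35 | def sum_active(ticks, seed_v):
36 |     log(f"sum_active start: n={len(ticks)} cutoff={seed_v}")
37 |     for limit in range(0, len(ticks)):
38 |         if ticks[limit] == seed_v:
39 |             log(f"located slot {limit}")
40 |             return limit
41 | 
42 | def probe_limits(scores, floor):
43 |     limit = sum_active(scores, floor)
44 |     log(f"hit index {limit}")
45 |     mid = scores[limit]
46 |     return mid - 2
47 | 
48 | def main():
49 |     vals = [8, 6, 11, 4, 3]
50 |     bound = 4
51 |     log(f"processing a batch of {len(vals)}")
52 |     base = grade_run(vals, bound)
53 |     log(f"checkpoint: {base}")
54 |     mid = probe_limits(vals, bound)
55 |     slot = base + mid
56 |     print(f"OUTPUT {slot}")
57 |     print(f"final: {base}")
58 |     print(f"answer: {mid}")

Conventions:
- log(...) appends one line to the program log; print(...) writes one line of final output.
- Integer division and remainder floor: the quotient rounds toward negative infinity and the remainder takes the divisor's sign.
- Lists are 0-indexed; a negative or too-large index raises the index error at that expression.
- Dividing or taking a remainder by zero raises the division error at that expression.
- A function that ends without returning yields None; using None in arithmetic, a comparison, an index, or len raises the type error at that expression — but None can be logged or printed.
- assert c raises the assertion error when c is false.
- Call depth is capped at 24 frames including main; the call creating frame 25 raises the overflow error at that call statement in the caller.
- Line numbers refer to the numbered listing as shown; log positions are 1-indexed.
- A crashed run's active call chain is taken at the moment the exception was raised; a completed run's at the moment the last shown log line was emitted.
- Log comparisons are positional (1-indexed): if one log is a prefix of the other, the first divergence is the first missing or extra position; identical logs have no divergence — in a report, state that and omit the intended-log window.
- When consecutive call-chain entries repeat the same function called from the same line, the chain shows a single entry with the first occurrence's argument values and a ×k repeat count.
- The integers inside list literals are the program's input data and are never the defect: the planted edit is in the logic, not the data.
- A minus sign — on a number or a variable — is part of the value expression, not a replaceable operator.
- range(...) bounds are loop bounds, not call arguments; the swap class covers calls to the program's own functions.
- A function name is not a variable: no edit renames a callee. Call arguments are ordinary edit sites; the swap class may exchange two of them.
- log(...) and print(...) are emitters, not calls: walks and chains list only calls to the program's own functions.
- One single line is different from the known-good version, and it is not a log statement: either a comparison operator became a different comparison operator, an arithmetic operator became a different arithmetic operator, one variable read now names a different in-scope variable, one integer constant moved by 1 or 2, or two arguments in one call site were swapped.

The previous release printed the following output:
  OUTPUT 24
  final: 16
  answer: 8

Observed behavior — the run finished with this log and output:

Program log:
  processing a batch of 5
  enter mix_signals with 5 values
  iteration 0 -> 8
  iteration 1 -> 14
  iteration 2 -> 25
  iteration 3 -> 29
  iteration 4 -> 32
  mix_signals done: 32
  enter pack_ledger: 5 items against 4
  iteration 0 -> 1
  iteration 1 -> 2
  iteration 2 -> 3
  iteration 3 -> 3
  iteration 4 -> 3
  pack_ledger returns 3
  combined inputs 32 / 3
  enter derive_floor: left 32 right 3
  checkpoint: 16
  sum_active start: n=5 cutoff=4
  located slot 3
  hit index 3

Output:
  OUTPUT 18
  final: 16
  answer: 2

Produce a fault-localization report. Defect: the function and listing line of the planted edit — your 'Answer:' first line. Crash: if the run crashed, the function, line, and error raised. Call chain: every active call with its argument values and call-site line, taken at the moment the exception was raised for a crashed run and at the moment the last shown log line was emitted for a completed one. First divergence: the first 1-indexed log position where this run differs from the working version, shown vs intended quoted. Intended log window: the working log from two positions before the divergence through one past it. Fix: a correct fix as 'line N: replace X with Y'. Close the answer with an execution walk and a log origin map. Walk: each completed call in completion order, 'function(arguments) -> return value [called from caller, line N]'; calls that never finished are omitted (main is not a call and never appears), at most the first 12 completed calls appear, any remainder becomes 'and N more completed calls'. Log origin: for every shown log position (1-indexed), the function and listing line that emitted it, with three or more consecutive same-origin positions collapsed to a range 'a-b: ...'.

Answer: the defect is in probe_limits at line 46.
Key fact: Every logged value matches the working version; the printed result is what differs.
Call chain: main -> probe_limits([8, 6, 11, 4, 3], 4) (called at line 54).
First divergence: there is none — every log position agrees.
Execution walk:
  mix_signals([8, 6, 11, 4, 3]) -> 32  [called from grade_run, line 30]
  pack_ledger([8, 6, 11, 4, 3], 4) -> 3  [called from grade_run, line 31]
  derive_floor(32, 3) -> 16  [called from grade_run, line 33]
  grade_run([8, 6, 11, 4, 3], 4) -> 16  [called from main, line 52]
  sum_active([8, 6, 11, 4, 3], 4) -> 3  [called from probe_limits, line 43]
  probe_limits([8, 6, 11, 4, 3], 4) -> 2  [called from main, line 54]
Log origins:
  1: emitted by main (line 51)
  2: emitted by mix_signals (line 2)
  3-7: emitted by mix_signals (line 6)
  8: emitted by mix_signals (line 7)
  9: emitted by pack_ledger (line 11)
  10-14: emitted by pack_ledger (line 16)
  15: emitted by pack_ledger (line 17)
  16: emitted by grade_run (line 32)
  17: emitted by derive_floor (line 21)
  18: emitted by main (line 53)
  19: emitted by sum_active (line 36)
  20: emitted by sum_active (line 39)
  21: emitted by probe_limits (line 44)
A correct fix: line 46: replace `-` with `*`.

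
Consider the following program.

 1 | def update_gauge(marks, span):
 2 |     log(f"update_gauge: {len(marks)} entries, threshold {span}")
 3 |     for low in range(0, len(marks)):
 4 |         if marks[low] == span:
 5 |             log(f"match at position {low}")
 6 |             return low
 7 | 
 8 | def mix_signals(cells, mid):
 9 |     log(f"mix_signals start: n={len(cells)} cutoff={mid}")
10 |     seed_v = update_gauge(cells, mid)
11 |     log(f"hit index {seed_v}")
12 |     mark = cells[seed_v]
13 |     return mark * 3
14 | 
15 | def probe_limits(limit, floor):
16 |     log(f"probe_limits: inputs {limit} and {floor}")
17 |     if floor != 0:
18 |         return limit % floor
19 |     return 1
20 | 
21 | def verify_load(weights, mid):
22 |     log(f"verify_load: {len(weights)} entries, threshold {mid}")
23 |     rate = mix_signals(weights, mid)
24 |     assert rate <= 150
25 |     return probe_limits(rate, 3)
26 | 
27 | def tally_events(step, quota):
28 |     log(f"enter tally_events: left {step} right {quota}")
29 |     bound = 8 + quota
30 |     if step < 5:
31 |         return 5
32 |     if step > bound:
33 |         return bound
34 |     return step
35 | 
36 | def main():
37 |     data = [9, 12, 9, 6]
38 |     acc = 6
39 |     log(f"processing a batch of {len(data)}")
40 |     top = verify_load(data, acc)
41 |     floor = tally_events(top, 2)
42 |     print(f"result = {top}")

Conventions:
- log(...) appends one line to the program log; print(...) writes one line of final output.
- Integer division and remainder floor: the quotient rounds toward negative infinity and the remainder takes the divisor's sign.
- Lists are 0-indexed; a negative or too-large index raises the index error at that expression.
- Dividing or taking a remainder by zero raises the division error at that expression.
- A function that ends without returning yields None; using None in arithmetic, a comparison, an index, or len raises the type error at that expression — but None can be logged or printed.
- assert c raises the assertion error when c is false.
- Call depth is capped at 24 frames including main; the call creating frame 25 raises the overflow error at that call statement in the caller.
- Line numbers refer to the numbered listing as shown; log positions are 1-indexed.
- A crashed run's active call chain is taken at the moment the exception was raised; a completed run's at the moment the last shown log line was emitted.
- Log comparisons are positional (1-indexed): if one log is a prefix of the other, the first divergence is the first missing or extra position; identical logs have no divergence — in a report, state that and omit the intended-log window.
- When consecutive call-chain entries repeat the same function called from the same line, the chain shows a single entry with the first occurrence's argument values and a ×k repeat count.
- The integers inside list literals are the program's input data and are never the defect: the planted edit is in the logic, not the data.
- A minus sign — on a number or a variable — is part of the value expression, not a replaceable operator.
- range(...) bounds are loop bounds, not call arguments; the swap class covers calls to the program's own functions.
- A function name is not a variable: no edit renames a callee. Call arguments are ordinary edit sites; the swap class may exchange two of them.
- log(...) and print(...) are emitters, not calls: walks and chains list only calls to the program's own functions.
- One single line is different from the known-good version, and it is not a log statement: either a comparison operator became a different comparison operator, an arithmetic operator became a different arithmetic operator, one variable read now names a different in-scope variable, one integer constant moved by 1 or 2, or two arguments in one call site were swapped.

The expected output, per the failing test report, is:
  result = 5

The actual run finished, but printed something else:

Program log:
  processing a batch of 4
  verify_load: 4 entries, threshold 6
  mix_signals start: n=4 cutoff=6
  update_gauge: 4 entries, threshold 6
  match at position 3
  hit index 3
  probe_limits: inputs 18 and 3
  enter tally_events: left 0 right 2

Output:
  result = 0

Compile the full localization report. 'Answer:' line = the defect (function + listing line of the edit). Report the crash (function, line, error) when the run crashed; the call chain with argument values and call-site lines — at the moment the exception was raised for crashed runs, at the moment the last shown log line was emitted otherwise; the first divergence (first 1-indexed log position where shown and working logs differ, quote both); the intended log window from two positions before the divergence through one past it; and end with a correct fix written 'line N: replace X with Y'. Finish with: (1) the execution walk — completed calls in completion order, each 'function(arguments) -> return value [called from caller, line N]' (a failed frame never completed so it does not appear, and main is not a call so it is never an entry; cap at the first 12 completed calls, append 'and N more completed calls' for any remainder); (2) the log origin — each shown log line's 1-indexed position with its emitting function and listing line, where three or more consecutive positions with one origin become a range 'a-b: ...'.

Answer: the defect is in main at line 42.
Key observation: Every logged value matches the working version; the printed result is what differs.
Call chain: main -> tally_events(0, 2) (called at line 41).
First divergence: none; the two logs match at every position.
Execution walk:
  update_gauge([9, 12, 9, 6], 6) -> 3  [called from mix_signals, line 10]
  mix_signals([9, 12, 9, 6], 6) -> 18  [called from verify_load, line 23]
  probe_limits(18, 3) -> 0  [called from verify_load, line 25]
  verify_load([9, 12, 9, 6], 6) -> 0  [called from main, line 40]
  tally_events(0, 2) -> 5  [called from main, line 41]
Origin of each log line:
  1: emitted by main (line 39)
  2: emitted by verify_load (line 22)
  3: emitted by mix_signals (line 9)
  4: emitted by update_gauge (line 2)
  5: emitted by update_gauge (line 5)
  6: emitted by mix_signals (line 11)
  7: emitted by probe_limits (line 16)
  8: emitted by tally_events (line 28)
A correct fix: line 42: replace `top` with `floor`.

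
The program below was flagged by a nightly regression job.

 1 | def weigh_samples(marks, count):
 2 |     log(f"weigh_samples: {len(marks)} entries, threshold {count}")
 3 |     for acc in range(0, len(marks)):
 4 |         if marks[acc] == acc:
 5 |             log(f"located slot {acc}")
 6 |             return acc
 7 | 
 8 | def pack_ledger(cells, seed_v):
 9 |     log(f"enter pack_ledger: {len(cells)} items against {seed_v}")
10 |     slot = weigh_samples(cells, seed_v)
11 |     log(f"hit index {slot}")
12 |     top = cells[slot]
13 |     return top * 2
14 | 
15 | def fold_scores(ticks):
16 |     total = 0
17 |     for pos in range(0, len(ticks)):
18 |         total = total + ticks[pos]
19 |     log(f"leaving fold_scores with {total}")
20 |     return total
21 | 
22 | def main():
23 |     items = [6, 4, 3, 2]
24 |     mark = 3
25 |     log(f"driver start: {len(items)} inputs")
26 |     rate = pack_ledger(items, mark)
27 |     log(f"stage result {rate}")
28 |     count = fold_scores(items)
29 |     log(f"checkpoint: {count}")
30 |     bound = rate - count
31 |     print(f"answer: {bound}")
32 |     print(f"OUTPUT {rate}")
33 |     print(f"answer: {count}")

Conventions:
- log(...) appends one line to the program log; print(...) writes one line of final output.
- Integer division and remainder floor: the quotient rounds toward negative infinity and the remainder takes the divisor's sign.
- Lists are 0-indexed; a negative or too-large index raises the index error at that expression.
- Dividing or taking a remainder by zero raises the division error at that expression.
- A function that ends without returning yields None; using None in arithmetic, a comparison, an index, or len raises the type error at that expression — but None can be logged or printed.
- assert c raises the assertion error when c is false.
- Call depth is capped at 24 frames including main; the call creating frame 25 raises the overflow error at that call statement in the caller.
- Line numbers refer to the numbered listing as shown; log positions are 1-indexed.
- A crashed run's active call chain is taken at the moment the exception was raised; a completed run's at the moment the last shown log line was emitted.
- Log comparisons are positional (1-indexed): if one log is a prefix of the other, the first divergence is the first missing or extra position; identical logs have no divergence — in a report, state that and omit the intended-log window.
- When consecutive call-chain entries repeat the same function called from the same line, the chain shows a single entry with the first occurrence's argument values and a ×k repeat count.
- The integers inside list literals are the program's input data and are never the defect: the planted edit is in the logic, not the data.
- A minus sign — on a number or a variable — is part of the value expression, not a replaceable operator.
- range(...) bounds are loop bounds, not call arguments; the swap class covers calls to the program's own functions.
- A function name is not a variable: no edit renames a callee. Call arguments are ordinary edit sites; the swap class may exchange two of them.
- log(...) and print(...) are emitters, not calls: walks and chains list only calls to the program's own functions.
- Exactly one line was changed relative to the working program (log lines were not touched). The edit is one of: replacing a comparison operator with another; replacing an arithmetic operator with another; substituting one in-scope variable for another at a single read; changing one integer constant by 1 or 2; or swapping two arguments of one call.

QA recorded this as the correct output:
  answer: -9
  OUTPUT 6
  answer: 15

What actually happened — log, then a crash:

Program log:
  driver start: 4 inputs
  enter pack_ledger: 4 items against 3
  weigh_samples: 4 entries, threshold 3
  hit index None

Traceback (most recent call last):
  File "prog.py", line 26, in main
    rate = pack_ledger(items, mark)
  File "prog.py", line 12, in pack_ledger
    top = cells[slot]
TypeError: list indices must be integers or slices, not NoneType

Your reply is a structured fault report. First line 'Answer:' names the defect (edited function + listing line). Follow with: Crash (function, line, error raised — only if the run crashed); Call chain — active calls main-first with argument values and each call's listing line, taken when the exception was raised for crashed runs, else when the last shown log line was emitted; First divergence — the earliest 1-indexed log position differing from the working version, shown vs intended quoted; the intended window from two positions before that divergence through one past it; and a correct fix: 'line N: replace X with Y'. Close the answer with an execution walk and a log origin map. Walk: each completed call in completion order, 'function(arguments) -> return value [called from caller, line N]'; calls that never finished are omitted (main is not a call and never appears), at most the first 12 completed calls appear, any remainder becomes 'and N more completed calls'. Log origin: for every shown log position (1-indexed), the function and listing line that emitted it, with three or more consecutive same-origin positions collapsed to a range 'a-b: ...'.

Answer: the defect is in weigh_samples at line 4.
Key fact: Log line 4 is where behavior first shows: 'hit index None' appears instead of 'located slot 2'.
Crash: pack_ledger, line 12, TypeError.
Call chain: main -> pack_ledger([6, 4, 3, 2], 3) (called at line 26).
First divergence: position 4 — the shown line 'hit index None' should read 'located slot 2'.
Intended log window:
  2: enter pack_ledger: 4 items against 3
  3: weigh_samples: 4 entries, threshold 3
  4: located slot 2
  5: hit index 2
Execution walk:
  weigh_samples([6, 4, 3, 2], 3) -> None  [called from pack_ledger, line 10]
Log origins:
  1: from main, line 25
  2: from pack_ledger, line 9
  3: from weigh_samples, line 2
  4: from pack_ledger, line 11
A correct fix: line 4: replace `marks[acc] == acc` with `marks[acc] == count`.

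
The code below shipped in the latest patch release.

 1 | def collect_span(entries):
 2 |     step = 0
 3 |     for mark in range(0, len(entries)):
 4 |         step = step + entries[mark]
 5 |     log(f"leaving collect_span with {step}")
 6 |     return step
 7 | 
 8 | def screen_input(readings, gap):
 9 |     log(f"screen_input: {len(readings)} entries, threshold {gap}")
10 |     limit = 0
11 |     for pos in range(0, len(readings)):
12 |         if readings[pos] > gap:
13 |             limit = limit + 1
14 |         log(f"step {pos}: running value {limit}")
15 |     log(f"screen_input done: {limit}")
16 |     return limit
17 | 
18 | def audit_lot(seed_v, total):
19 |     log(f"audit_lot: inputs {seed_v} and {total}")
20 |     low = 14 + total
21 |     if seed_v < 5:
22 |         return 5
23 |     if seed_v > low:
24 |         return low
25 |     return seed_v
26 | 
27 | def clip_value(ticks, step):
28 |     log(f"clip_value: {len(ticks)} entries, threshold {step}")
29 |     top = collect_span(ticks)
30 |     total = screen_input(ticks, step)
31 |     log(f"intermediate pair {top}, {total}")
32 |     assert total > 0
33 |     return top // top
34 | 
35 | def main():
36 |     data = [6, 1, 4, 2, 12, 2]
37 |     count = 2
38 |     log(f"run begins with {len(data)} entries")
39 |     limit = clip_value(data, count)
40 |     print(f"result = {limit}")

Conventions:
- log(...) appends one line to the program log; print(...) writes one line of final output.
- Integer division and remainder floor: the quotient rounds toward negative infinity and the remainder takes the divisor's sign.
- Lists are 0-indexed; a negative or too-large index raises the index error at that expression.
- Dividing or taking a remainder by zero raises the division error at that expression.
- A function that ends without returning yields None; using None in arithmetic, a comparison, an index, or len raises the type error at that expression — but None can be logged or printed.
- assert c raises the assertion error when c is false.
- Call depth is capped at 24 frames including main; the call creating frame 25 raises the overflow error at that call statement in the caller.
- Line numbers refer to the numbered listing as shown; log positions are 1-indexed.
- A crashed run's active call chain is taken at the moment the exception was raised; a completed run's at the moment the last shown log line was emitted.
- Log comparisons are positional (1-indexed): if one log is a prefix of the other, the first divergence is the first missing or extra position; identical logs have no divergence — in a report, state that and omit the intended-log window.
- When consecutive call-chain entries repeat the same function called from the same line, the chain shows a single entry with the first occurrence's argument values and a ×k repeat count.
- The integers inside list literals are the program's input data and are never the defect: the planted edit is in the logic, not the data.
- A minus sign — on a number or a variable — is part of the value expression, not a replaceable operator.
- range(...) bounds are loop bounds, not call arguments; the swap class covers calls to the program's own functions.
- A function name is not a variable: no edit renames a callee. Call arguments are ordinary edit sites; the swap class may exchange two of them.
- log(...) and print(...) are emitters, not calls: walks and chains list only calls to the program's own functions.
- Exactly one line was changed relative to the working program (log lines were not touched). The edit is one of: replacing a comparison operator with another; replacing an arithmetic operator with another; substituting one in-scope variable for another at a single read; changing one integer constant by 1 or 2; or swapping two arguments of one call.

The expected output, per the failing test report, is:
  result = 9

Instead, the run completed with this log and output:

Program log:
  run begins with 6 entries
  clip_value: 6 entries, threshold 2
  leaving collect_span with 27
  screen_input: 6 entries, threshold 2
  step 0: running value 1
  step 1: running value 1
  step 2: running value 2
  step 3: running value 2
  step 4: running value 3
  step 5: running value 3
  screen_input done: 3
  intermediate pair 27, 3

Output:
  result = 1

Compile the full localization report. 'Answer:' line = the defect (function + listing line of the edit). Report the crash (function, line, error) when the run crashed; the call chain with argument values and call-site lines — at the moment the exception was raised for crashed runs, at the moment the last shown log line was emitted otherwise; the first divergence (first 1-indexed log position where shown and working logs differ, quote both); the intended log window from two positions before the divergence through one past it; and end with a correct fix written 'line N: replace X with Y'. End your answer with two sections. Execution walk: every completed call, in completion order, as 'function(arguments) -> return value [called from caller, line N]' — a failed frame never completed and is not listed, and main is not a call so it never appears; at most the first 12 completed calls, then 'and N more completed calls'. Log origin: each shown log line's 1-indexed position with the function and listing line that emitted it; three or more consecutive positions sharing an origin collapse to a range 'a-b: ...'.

Answer: the defect is in clip_value at line 33.
Key fact: Nothing in the log betrays the bug — only the output does.
Call chain: main -> clip_value([6, 1, 4, 2, 12, 2], 2) (called at line 39).
First divergence: none; the two logs match at every position.
Execution walk:
  collect_span([6, 1, 4, 2, 12, 2]) -> 27  [called from clip_value, line 29]
  screen_input([6, 1, 4, 2, 12, 2], 2) -> 3  [called from clip_value, line 30]
  clip_value([6, 1, 4, 2, 12, 2], 2) -> 1  [called from main, line 39]
Log line origins:
  1: emitted by main (line 38)
  2: emitted by clip_value (line 28)
  3: emitted by collect_span (line 5)
  4: emitted by screen_input (line 9)
  5-10: emitted by screen_input (line 14)
  11: emitted by screen_input (line 15)
  12: emitted by clip_value (line 31)
A correct fix: line 33: replace `top // top` with `top // total`.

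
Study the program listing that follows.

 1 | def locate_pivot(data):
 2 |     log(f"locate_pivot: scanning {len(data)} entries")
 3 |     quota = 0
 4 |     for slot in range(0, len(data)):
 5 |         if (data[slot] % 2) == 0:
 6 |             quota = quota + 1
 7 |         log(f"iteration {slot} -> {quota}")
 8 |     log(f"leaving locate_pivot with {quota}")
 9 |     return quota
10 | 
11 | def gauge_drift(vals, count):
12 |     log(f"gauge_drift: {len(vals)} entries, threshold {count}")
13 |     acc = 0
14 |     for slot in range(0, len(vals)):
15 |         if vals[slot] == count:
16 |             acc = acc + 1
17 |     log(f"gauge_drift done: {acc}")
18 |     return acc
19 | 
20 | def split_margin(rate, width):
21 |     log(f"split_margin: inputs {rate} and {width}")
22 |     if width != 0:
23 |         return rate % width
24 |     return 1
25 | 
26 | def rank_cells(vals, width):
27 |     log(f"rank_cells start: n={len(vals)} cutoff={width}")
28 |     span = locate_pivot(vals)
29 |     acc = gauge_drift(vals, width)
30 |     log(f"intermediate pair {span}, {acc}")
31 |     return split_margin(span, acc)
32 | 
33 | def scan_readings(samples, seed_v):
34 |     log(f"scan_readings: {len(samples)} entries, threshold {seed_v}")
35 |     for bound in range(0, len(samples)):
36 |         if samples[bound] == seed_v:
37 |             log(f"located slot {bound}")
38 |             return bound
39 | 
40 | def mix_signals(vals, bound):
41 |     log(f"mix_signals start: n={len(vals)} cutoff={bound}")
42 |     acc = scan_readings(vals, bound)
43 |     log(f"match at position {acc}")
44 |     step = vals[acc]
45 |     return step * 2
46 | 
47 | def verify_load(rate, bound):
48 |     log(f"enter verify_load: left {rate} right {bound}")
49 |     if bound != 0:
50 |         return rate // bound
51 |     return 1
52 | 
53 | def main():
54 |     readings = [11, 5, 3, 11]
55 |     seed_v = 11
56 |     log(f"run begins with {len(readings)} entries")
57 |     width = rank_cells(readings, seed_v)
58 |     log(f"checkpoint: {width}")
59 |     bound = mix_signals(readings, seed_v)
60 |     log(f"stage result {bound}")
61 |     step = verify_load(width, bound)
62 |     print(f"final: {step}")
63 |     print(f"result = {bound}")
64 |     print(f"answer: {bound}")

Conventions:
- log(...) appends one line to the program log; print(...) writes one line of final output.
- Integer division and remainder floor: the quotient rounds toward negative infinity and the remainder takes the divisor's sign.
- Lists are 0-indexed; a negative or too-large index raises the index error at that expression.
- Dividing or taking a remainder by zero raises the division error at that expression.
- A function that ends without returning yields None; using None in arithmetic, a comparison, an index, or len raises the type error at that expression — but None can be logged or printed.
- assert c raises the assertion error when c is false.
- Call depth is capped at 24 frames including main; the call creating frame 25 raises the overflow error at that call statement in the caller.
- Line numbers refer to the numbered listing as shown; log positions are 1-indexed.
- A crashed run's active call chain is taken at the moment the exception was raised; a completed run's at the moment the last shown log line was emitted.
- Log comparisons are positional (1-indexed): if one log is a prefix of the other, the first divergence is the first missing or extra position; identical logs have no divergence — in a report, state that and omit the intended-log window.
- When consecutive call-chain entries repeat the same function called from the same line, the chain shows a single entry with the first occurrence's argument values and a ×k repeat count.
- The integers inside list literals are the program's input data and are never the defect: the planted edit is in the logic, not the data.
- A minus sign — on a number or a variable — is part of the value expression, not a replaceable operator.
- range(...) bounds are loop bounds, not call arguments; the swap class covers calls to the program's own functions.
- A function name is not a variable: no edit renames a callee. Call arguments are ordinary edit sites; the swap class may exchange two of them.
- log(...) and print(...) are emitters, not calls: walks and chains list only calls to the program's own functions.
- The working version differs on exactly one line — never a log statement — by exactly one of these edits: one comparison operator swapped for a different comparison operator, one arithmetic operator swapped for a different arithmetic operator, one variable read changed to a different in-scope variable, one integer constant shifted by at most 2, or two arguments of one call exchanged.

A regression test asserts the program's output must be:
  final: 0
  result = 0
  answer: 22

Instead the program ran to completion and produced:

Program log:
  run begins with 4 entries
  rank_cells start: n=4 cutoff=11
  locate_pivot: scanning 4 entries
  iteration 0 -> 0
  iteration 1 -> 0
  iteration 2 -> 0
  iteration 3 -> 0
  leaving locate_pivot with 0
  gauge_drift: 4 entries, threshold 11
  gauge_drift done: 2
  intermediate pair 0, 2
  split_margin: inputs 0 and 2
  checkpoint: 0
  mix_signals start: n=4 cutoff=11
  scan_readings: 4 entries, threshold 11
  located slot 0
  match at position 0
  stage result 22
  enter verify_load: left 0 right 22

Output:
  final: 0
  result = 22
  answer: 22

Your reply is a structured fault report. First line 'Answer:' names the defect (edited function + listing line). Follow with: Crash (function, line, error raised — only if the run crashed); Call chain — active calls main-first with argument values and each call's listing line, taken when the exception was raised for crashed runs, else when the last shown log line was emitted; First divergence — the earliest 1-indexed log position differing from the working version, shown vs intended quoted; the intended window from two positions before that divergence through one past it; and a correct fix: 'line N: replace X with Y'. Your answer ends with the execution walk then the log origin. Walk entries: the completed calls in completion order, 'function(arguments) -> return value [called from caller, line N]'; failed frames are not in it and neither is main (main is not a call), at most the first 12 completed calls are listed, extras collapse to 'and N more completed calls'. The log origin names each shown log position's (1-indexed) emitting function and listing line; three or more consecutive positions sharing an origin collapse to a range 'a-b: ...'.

Answer: the defect is in main at line 63.
The tell: Log streams are identical — the defect surfaces only in the printed output.
Call chain: main -> verify_load(0, 22) (called at line 61).
First divergence: none; the two logs match at every position.
Execution walk:
  locate_pivot([11, 5, 3, 11]) -> 0  [called from rank_cells, line 28]
  gauge_drift([11, 5, 3, 11], 11) -> 2  [called from rank_cells, line 29]
  split_margin(0, 2) -> 0  [called from rank_cells, line 31]
  rank_cells([11, 5, 3, 11], 11) -> 0  [called from main, line 57]
  scan_readings([11, 5, 3, 11], 11) -> 0  [called from mix_signals, line 42]
  mix_signals([11, 5, 3, 11], 11) -> 22  [called from main, line 59]
  verify_load(0, 22) -> 0  [called from main, line 61]
Log origins:
  1: from main, line 56
  2: from rank_cells, line 27
  3: from locate_pivot, line 2
  4-7: from locate_pivot, line 7
  8: from locate_pivot, line 8
  9: from gauge_drift, line 12
  10: from gauge_drift, line 17
  11: from rank_cells, line 30
  12: from split_margin, line 21
  13: from main, line 58
  14: from mix_signals, line 41
  15: from scan_readings, line 34
  16: from scan_readings, line 37
  17: from mix_signals, line 43
  18: from main, line 60
  19: from verify_load, line 48
A correct fix: line 63: replace `bound` with `width`.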